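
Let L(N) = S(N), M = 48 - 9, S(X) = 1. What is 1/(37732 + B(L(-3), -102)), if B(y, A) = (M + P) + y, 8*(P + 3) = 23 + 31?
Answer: 4/151103 ≈ 2.6472e-5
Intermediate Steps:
M = 39
L(N) = 1
P = 15/4 (P = -3 + (23 + 31)/8 = -3 + (1/8)*54 = -3 + 27/4 = 15/4 ≈ 3.7500)
B(y, A) = 171/4 + y (B(y, A) = (39 + 15/4) + y = 171/4 + y)
1/(37732 + B(L(-3), -102)) = 1/(37732 + (171/4 + 1)) = 1/(37732 + 175/4) = 1/(151103/4) = 4/151103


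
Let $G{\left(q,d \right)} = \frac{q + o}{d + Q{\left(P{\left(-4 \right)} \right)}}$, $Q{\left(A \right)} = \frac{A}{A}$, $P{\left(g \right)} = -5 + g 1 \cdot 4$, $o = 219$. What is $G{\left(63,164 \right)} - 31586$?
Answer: $- \frac{1737136}{55} \approx -31584.0$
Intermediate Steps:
$P{\left(g \right)} = -5 + 4 g$ ($P{\left(g \right)} = -5 + g 4 = -5 + 4 g$)
$Q{\left(A \right)} = 1$
$G{\left(q,d \right)} = \frac{219 + q}{1 + d}$ ($G{\left(q,d \right)} = \frac{q + 219}{d + 1} = \frac{219 + q}{1 + d}$)
$G{\left(63,164 \right)} - 31586 = \frac{219 + 63}{1 + 164} - 31586 = \frac{1}{165} \cdot 282 - 31586 = \frac{94}{55} - 31586 = - \frac{1737136}{55}$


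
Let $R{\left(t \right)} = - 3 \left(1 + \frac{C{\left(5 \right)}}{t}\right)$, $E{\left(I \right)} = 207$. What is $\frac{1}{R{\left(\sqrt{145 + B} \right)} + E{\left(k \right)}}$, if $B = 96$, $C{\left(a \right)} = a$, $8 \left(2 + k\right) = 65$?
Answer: $\frac{16388}{3343077} + \frac{5 \sqrt{241}}{3343077} \approx 0.0049253$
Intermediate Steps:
$k = \frac{49}{8}$ ($k = -2 + \frac{1}{8} \cdot 65 = -2 + \frac{65}{8} = \frac{49}{8} \approx 6.125$)
$R{\left(t \right)} = -3 - \frac{15}{t}$ ($R{\left(t \right)} = - 3 \left(1 + \frac{5}{t}\right) = -3 - \frac{15}{t}$)
$\frac{1}{R{\left(\sqrt{145 + B} \right)} + E{\left(k \right)}} = \frac{1}{\left(-3 - \frac{15}{\sqrt{145 + 96}}\right) + 207} = \frac{1}{\left(-3 - \frac{15}{\sqrt{241}}\right) + 207} = \frac{1}{\left(-3 - 15 \frac{\sqrt{241}}{241}\right) + 207} = \frac{1}{\left(-3 - \frac{15 \sqrt{241}}{241}\right) + 207} = \frac{1}{204 - \frac{15 \sqrt{241}}{241}}$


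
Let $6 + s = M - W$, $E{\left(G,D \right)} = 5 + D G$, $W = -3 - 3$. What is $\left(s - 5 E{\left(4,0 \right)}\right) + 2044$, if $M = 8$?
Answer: $2027$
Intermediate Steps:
$W = -6$ ($W = -3 + \left(-5 + 2\right) = -3 - 3 = -6$)
$s = 8$ ($s = -6 + \left(8 - -6\right) = -6 + \left(8 + 6\right) = -6 + 14 = 8$)
$\left(s - 5 E{\left(4,0 \right)}\right) + 2044 = \left(8 - 5 \left(5 + 0 \cdot 4\right)\right) + 2044 = \left(8 - 5 \left(5 + 0\right)\right) + 2044 = \left(8 - 25\right) + 2044 = -17 + 2044 = 2027$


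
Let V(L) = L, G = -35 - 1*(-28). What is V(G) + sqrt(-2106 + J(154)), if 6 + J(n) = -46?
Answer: -7 + I*sqrt(2158) ≈ -7.0 + 46.454*I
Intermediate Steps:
J(n) = -52 (J(n) = -6 - 46 = -52)
G = -7 (G = -35 + 28 = -7)
V(G) + sqrt(-2106 + J(154)) = -7 + sqrt(-2106 - 52) = -7 + sqrt(-2158) = -7 + I*sqrt(2158)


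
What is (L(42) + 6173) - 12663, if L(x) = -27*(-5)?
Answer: -6355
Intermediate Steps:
L(x) = 135
(L(42) + 6173) - 12663 = (135 + 6173) - 12663 = 6308 - 12663 = -6355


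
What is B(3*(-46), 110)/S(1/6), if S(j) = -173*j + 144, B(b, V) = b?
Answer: -828/691 ≈ -1.1983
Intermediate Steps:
S(j) = 144 - 173*j
B(3*(-46), 110)/S(1/6) = (3*(-46))/(144 - 173/6) = -138/(144 - 173*⅙) = -138/(144 - 173/6) = -138/691/6 = -138*6/691 = -828/691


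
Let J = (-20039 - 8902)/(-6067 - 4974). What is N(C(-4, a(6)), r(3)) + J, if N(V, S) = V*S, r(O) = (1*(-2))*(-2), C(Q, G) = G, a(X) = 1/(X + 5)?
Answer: 362515/121451 ≈ 2.9849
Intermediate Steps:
a(X) = 1/(5 + X)
r(O) = 4 (r(O) = -2*(-2) = 4)
N(V, S) = S*V
J = 28941/11041 (J = -28941/(-11041) = -28941*(-1/11041) = 28941/11041 ≈ 2.6212)
N(C(-4, a(6)), r(3)) + J = 4/(5 + 6) + 28941/11041 = 4/11 + 28941/11041 = 362515/121451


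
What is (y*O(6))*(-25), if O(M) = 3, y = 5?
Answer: -375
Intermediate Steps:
(y*O(6))*(-25) = (5*3)*(-25) = 15*(-25) = -375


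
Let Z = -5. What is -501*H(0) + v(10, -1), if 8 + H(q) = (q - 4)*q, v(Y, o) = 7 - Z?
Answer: 4020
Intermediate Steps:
v(Y, o) = 12 (v(Y, o) = 7 - 1*(-5) = 7 + 5 = 12)
H(q) = -8 + q*(-4 + q) (H(q) = -8 + (q - 4)*q = -8 + (-4 + q)*q = -8 + q*(-4 + q))
-501*H(0) + v(10, -1) = -501*(-8 + 0² - 4*0) + 12 = -501*(-8 + 0 + 0) + 12 = -501*(-8) + 12 = 4008 + 12 = 4020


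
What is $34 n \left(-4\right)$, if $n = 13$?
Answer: $-1768$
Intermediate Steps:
$34 n \left(-4\right) = 34 \cdot 13 \left(-4\right) = 442 \left(-4\right) = -1768$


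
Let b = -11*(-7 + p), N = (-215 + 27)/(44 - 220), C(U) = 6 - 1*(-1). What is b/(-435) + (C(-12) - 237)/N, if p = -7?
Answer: -4409438/20445 ≈ -215.67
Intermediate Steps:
C(U) = 7 (C(U) = 6 + 1 = 7)
N = 47/44 (N = -188/(-176) = -188*(-1/176) = 47/44 ≈ 1.0682)
b = 154 (b = -11*(-7 - 7) = -11*(-14) = 154)
b/(-435) + (C(-12) - 237)/N = 154/(-435) + (7 - 237)/(47/44) = 154*(-1/435) - 230*44/47 = -154/435 - 10120/47 = -4409438/20445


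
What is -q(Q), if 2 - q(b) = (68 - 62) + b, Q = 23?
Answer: 27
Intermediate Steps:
q(b) = -4 - b (q(b) = 2 - ((68 - 62) + b) = 2 - (6 + b) = 2 + (-6 - b) = -4 - b)
-q(Q) = -(-4 - 1*23) = -(-4 - 23) = -1*(-27) = 27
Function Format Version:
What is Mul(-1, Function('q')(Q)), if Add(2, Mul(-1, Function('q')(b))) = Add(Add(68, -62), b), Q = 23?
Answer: 27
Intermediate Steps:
Function('q')(b) = Add(-4, Mul(-1, b)) (Function('q')(b) = Add(2, Mul(-1, Add(Add(68, -62), b))) = Add(2, Mul(-1, Add(6, b))) = Add(2, Add(-6, Mul(-1, b))) = Add(-4, Mul(-1, b)))
Mul(-1, Function('q')(Q)) = Mul(-1, Add(-4, Mul(-1, 23))) = Mul(-1, Add(-4, -23)) = Mul(-1, -27) = 27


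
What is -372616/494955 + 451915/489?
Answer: 74498459867/80677665 ≈ 923.41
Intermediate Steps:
-372616/494955 + 451915/489 = 74498459867/80677665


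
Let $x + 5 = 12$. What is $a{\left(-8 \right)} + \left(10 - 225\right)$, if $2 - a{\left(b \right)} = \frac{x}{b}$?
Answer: $- \frac{1697}{8} \approx -212.13$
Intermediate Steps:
$x = 7$ ($x = -5 + 12 = 7$)
$a{\left(b \right)} = 2 - \frac{7}{b}$
$a{\left(-8 \right)} + \left(10 - 225\right) = \left(2 - \frac{7}{-8}\right) + \left(10 - 225\right) = \left(2 - - \frac{7}{8}\right) - 215 = \left(2 + \frac{7}{8}\right) - 215 = \frac{23}{8} - 215 = - \frac{1697}{8}$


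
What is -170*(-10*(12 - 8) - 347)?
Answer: 65790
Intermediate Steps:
-170*(-10*(12 - 8) - 347) = -170*(-10*4 - 347) = -170*(-40 - 347) = -170*(-387) = 65790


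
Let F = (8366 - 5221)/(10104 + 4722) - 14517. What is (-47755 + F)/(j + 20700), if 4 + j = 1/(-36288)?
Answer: -797680679328/265108805791 ≈ -3.0089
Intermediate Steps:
j = -145153/36288 (j = -4 + 1/(-36288) = -4 - 1/36288 = -145153/36288 ≈ -4.0000)
F = -215225897/14826 (F = 3145/14826 - 14517 = -215225897/14826 ≈ -14517.)
(-47755 + F)/(j + 20700) = (-47755 - 215225897/14826)/(-145153/36288 + 20700) = -923241527/(14826*751016447/36288) = -923241527/14826*36288/751016447 = -797680679328/265108805791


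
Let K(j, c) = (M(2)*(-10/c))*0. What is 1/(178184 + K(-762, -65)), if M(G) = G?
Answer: 1/178184 ≈ 5.6122e-6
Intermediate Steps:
K(j, c) = 0 (K(j, c) = (2*(-10/c))*0 = -20/c*0 = 0)
1/(178184 + K(-762, -65)) = 1/(178184 + 0) = 1/178184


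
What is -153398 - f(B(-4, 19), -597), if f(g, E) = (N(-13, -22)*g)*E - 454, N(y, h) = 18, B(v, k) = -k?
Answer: -357118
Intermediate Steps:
f(g, E) = -454 + 18*E*g (f(g, E) = (18*g)*E - 454 = 18*E*g - 454 = -454 + 18*E*g)
-153398 - f(B(-4, 19), -597) = -153398 - (-454 + 18*(-597)*(-1*19)) = -153398 - (-454 + 18*(-597)*(-19)) = -153398 - (-454 + 204174) = -153398 - 1*203720 = -153398 - 203720 = -357118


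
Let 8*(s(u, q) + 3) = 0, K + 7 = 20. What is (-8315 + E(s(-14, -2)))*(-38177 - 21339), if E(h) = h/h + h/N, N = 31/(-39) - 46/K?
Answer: 6432072668/13 ≈ 4.9477e+8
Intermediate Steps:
K = 13 (K = -7 + 20 = 13)
s(u, q) = -3 (s(u, q) = -3 + (⅛)*0 = -3 + 0 = -3)
N = -13/3 (N = 31/(-39) - 46/13 = 31*(-1/39) - 46*1/13 = -31/39 - 46/13 = -13/3 ≈ -4.3333)
E(h) = 1 - 3*h/13 (E(h) = h/h + h/(-13/3) = 1 + h*(-3/13) = 1 - 3*h/13)
(-8315 + E(s(-14, -2)))*(-38177 - 21339) = (-8315 + (1 - 3/13*(-3)))*(-38177 - 21339) = (-8315 + (1 + 9/13))*(-59516) = (-8315 + 22/13)*(-59516) = -108073/13*(-59516) = 6432072668/13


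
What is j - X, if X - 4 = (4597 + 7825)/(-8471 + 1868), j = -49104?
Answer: -324247702/6603 ≈ -49106.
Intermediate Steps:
X = 13990/6603 (X = 4 + (4597 + 7825)/(-8471 + 1868) = 4 + 12422/(-6603) = 4 + 12422*(-1/6603) = 4 - 12422/6603 = 13990/6603 ≈ 2.1187)
j - X = -49104 - 1*13990/6603 = -49104 - 13990/6603 = -324247702/6603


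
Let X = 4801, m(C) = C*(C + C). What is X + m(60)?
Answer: 12001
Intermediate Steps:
m(C) = 2*C² (m(C) = C*(2*C) = 2*C²)
X + m(60) = 4801 + 2*60² = 4801 + 2*3600 = 4801 + 7200 = 12001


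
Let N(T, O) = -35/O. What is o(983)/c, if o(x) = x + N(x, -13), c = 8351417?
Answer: 298/2524847 ≈ 0.00011803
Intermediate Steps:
o(x) = 35/13 + x (o(x) = x - 35/(-13) = x - 35*(-1/13) = x + 35/13 = 35/13 + x)
o(983)/c = (35/13 + 983)/8351417 = (12814/13)*(1/8351417) = 298/2524847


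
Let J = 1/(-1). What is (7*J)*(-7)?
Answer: 49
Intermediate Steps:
J = -1
(7*J)*(-7) = (7*(-1))*(-7) = -7*(-7) = 49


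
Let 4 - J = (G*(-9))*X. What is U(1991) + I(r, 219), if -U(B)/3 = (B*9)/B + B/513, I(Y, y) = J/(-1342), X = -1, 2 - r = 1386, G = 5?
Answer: -8860925/229482 ≈ -38.613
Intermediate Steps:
r = -1384 (r = 2 - 1*1386 = 2 - 1386 = -1384)
J = -41 (J = 4 - 5*(-9)*(-1) = 4 - (-45)*(-1) = 4 - 1*45 = 4 - 45 = -41)
I(Y, y) = 41/1342 (I(Y, y) = -41/(-1342) = -41*(-1/1342) = 41/1342)
U(B) = -27 - B/171 (U(B) = -3*((B*9)/B + B/513) = -3*((9*B)/B + B*(1/513)) = -3*(9 + B/513) = -27 - B/171)
U(1991) + I(r, 219) = (-27 - 1/171*1991) + 41/1342 = (-27 - 1991/171) + 41/1342 = -6608/171 + 41/1342 = -8860925/229482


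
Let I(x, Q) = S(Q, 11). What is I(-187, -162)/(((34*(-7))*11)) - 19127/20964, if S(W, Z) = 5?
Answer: -25089653/27441876 ≈ -0.91428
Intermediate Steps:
I(x, Q) = 5
I(-187, -162)/(((34*(-7))*11)) - 19127/20964 = 5/(((34*(-7))*11)) - 19127/20964 = 5/((-238*11)) - 19127*1/20964 = 5/(-2618) - 19127/20964 = 5*(-1/2618) - 19127/20964 = -5/2618 - 19127/20964 = -25089653/27441876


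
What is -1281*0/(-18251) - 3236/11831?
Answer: -3236/11831 ≈ -0.27352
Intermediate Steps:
-1281*0/(-18251) - 3236/11831 = 0*(-1/18251) - 3236*1/11831 = 0 - 3236/11831 = -3236/11831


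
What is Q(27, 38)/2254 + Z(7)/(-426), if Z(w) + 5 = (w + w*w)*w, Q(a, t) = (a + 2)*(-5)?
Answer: -77839/80017 ≈ -0.97278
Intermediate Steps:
Q(a, t) = -10 - 5*a (Q(a, t) = (2 + a)*(-5) = -10 - 5*a)
Z(w) = -5 + w*(w + w²) (Z(w) = -5 + (w + w*w)*w = -5 + (w + w²)*w = -5 + w*(w + w²))
Q(27, 38)/2254 + Z(7)/(-426) = (-10 - 5*27)/2254 + (-5 + 7² + 7³)/(-426) = (-10 - 135)*(1/2254) + (-5 + 49 + 343)*(-1/426) = -145*1/2254 + 387*(-1/426) = -145/2254 - 129/142 = -77839/80017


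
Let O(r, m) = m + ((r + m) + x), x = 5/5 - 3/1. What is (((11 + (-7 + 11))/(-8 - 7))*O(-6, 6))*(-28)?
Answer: 112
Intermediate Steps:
x = -2 (x = 5*(⅕) - 3*1 = 1 - 3 = -2)
O(r, m) = -2 + r + 2*m (O(r, m) = m + ((r + m) - 2) = m + ((m + r) - 2) = m + (-2 + m + r) = -2 + r + 2*m)
(((11 + (-7 + 11))/(-8 - 7))*O(-6, 6))*(-28) = (((11 + (-7 + 11))/(-8 - 7))*(-2 - 6 + 2*6))*(-28) = (((11 + 4)/(-15))*(-2 - 6 + 12))*(-28) = ((15*(-1/15))*4)*(-28) = -1*4*(-28) = -4*(-28) = 112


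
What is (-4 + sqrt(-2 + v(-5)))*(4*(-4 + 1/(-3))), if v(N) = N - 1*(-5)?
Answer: 208/3 - 52*I*sqrt(2)/3 ≈ 69.333 - 24.513*I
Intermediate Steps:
v(N) = 5 + N (v(N) = N + 5 = 5 + N)
(-4 + sqrt(-2 + v(-5)))*(4*(-4 + 1/(-3))) = (-4 + sqrt(-2 + (5 - 5)))*(4*(-4 + 1/(-3))) = (-4 + sqrt(-2 + 0))*(4*(-4 - 1/3)) = (-4 + sqrt(-2))*(4*(-13/3)) = (-4 + I*sqrt(2))*(-52/3) = 208/3 - 52*I*sqrt(2)/3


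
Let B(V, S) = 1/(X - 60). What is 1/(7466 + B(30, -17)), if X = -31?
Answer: 91/679405 ≈ 0.00013394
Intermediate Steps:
B(V, S) = -1/91 (B(V, S) = 1/(-31 - 60) = 1/(-91) = -1/91)
1/(7466 + B(30, -17)) = 1/(7466 - 1/91) = 1/(679405/91) = 91/679405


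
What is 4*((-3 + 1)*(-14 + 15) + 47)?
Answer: 180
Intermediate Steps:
4*((-3 + 1)*(-14 + 15) + 47) = 4*(-2*1 + 47) = 4*(-2 + 47) = 4*45 = 180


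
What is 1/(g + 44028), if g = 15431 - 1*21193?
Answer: 1/38266 ≈ 2.6133e-5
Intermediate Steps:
g = -5762 (g = 15431 - 21193 = -5762)
1/(g + 44028) = 1/(-5762 + 44028) = 1/38266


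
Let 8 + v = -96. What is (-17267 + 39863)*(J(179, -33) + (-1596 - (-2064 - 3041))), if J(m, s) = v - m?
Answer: 72894696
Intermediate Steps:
v = -104 (v = -8 - 96 = -104)
J(m, s) = -104 - m
(-17267 + 39863)*(J(179, -33) + (-1596 - (-2064 - 3041))) = (-17267 + 39863)*((-104 - 1*179) + (-1596 - (-2064 - 3041))) = 22596*((-104 - 179) + (-1596 - 1*(-5105))) = 22596*(-283 + (-1596 + 5105)) = 22596*(-283 + 3509) = 22596*3226 = 72894696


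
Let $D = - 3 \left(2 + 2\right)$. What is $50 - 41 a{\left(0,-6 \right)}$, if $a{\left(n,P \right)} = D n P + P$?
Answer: $296$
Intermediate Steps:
$D = -12$ ($D = \left(-3\right) 4 = -12$)
$a{\left(n,P \right)} = P - 12 P n$ ($a{\left(n,P \right)} = - 12 n P + P = - 12 P n + P = P - 12 P n$)
$50 - 41 a{\left(0,-6 \right)} = 50 - 41 \left(- 6 \left(1 - 0\right)\right) = 50 - 41 \left(- 6 \left(1 + 0\right)\right) = 50 - 41 \left(\left(-6\right) 1\right) = 50 - -246 = 50 + 246 = 296$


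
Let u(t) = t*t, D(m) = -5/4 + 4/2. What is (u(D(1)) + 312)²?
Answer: 25010001/256 ≈ 97695.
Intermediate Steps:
D(m) = ¾ (D(m) = -5*¼ + 4*(½) = -5/4 + 2 = ¾)
u(t) = t²
(u(D(1)) + 312)² = ((¾)² + 312)² = (9/16 + 312)² = (5001/16)² = 25010001/256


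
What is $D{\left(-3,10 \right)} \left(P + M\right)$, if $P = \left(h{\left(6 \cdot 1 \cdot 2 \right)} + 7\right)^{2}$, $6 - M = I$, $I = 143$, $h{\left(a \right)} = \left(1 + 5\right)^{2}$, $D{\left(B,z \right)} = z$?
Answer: $17120$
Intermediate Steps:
$h{\left(a \right)} = 36$ ($h{\left(a \right)} = 6^{2} = 36$)
$M = -137$ ($M = 6 - 143 = -137$)
$P = 1849$ ($P = \left(36 + 7\right)^{2} = 43^{2} = 1849$)
$D{\left(-3,10 \right)} \left(P + M\right) = 10 \left(1849 - 137\right) = 10 \cdot 1712 = 17120$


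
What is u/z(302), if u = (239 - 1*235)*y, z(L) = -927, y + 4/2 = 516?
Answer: -2056/927 ≈ -2.2179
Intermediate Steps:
y = 514 (y = -2 + 516 = 514)
u = 2056 (u = (239 - 1*235)*514 = (239 - 235)*514 = 4*514 = 2056)
u/z(302) = 2056/(-927) = 2056*(-1/927) = -2056/927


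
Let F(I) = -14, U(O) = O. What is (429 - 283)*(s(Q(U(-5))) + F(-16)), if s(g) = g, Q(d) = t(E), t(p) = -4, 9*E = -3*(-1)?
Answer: -2628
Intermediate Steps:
E = 1/3 (E = (-3*(-1))/9 = (1/9)*3 = 1/3 ≈ 0.33333)
Q(d) = -4
(429 - 283)*(s(Q(U(-5))) + F(-16)) = (429 - 283)*(-4 - 14) = 146*(-18) = -2628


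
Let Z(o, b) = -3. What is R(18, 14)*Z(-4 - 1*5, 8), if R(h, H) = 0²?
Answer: 0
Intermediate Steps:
R(h, H) = 0
R(18, 14)*Z(-4 - 1*5, 8) = 0*(-3) = 0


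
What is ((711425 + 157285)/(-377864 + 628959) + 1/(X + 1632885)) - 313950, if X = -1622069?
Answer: -13117379644393/41782208 ≈ -3.1395e+5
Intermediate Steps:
((711425 + 157285)/(-377864 + 628959) + 1/(X + 1632885)) - 313950 = ((711425 + 157285)/(-377864 + 628959) + 1/(-1622069 + 1632885)) - 313950 = (868710/251095 + 1/10816) - 313950 = (868710*(1/251095) + 1/10816) - 313950 = (173742/50219 + 1/10816) - 313950 = 144557207/41782208 - 313950 = -13117379644393/41782208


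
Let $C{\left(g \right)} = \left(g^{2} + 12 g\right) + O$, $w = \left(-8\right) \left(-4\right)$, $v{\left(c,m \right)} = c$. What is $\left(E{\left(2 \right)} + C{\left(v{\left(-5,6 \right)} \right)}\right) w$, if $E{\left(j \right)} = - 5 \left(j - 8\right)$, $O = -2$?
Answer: $-224$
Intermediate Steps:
$E{\left(j \right)} = 40 - 5 j$ ($E{\left(j \right)} = - 5 \left(-8 + j\right) = 40 - 5 j$)
$w = 32$
$C{\left(g \right)} = -2 + g^{2} + 12 g$ ($C{\left(g \right)} = \left(g^{2} + 12 g\right) - 2 = -2 + g^{2} + 12 g$)
$\left(E{\left(2 \right)} + C{\left(v{\left(-5,6 \right)} \right)}\right) w = \left(\left(40 - 10\right) + \left(-2 + \left(-5\right)^{2} + 12 \left(-5\right)\right)\right) 32 = \left(\left(40 - 10\right) - 37\right) 32 = \left(30 - 37\right) 32 = \left(-7\right) 32 = -224$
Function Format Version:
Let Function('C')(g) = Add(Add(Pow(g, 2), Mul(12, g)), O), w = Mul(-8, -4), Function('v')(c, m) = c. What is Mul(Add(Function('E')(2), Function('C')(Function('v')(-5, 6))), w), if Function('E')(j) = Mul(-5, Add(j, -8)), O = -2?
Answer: -224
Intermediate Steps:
Function('E')(j) = Add(40, Mul(-5, j)) (Function('E')(j) = Mul(-5, Add(-8, j)) = Add(40, Mul(-5, j)))
w = 32
Function('C')(g) = Add(-2, Pow(g, 2), Mul(12, g)) (Function('C')(g) = Add(Add(Pow(g, 2), Mul(12, g)), -2) = Add(-2, Pow(g, 2), Mul(12, g)))
Mul(Add(Function('E')(2), Function('C')(Function('v')(-5, 6))), w) = Mul(Add(Add(40, Mul(-5, 2)), Add(-2, Pow(-5, 2), Mul(12, -5))), 32) = Mul(Add(Add(40, -10), Add(-2, 25, -60)), 32) = Mul(Add(30, -37), 32) = Mul(-7, 32) = -224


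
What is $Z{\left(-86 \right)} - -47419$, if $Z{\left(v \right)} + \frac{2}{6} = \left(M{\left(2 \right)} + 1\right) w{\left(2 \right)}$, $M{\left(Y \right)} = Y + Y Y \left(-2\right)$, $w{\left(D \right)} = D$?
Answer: $\frac{142226}{3} \approx 47409.0$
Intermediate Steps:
$M{\left(Y \right)} = Y - 2 Y^{2}$ ($M{\left(Y \right)} = Y + Y \left(- 2 Y\right) = Y - 2 Y^{2}$)
$Z{\left(v \right)} = - \frac{31}{3}$ ($Z{\left(v \right)} = - \frac{1}{3} + \left(2 \left(1 - 4\right) + 1\right) 2 = - \frac{1}{3} + \left(2 \left(-3\right) + 1\right) 2 = - \frac{1}{3} + \left(-6 + 1\right) 2 = - \frac{1}{3} - 10 = - \frac{31}{3}$)
$Z{\left(-86 \right)} - -47419 = - \frac{31}{3} - -47419 = - \frac{31}{3} + 47419 = \frac{142226}{3}$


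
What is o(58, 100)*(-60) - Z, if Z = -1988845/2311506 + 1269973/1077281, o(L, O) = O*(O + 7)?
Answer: -1598671632914690893/2490141495186 ≈ -6.4200e+5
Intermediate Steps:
o(L, O) = O*(7 + O)
Z = 793005278893/2490141495186 (Z = -1988845*1/2311506 + 1269973*(1/1077281) = -1988845/2311506 + 1269973/1077281 = 793005278893/2490141495186 ≈ 0.31846)
o(58, 100)*(-60) - Z = (100*(7 + 100))*(-60) - 1*793005278893/2490141495186 = (100*107)*(-60) - 793005278893/2490141495186 = 10700*(-60) - 793005278893/2490141495186 = -642000 - 793005278893/2490141495186 = -1598671632914690893/2490141495186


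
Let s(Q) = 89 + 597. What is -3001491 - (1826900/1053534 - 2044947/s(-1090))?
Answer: -1083548693013893/361362162 ≈ -2.9985e+6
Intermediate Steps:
s(Q) = 686
-3001491 - (1826900/1053534 - 2044947/s(-1090)) = -3001491 - (1826900/1053534 - 2044947/686) = -3001491 - (1826900*(1/1053534) - 2044947*1/686) = -3001491 - (913450/526767 - 2044947/686) = -3001491 - 1*(-1076583969649/361362162) = -3001491 + 1076583969649/361362162 = -1083548693013893/361362162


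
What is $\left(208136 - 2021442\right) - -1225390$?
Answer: $-587916$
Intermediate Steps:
$\left(208136 - 2021442\right) - -1225390 = -1813306 + 1225390 = -587916$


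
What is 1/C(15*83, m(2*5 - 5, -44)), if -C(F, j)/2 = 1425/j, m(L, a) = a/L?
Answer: 22/7125 ≈ 0.0030877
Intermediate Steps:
C(F, j) = -2850/j
1/C(15*83, m(2*5 - 5, -44)) = 1/(-2850/((-44/(2*5 - 5)))) = 1/(-2850/((-44/(10 - 5)))) = 1/(-2850/((-44/5))) = 1/(-2850/((-44*⅕))) = 1/(-2850/(-44/5)) = 1/(-2850*(-5/44)) = 1/(7125/22) = 22/7125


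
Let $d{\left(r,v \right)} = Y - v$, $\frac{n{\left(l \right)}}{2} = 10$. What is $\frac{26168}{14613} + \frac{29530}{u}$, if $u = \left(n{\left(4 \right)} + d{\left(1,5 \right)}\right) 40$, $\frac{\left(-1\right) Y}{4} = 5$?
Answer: $- \frac{42628829}{292260} \approx -145.86$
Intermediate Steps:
$Y = -20$ ($Y = \left(-4\right) 5 = -20$)
$n{\left(l \right)} = 20$ ($n{\left(l \right)} = 2 \cdot 10 = 20$)
$d{\left(r,v \right)} = -20 - v$
$u = -200$ ($u = \left(20 - 25\right) 40 = \left(-5\right) 40 = -200$)
$\frac{26168}{14613} + \frac{29530}{u} = \frac{26168}{14613} + \frac{29530}{-200} = 26168 \cdot \frac{1}{14613} + 29530 \left(- \frac{1}{200}\right) = \frac{26168}{14613} - \frac{2953}{20} = - \frac{42628829}{292260}$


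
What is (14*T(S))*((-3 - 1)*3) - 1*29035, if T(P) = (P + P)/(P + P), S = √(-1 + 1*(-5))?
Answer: -29203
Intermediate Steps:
S = I*√6 (S = √(-1 - 5) = √(-6) = I*√6 ≈ 2.4495*I)
T(P) = 1 (T(P) = (2*P)/((2*P)) = (2*P)*(1/(2*P)) = 1)
(14*T(S))*((-3 - 1)*3) - 1*29035 = (14*1)*((-3 - 1)*3) - 1*29035 = 14*(-4*3) - 29035 = 14*(-12) - 29035 = -168 - 29035 = -29203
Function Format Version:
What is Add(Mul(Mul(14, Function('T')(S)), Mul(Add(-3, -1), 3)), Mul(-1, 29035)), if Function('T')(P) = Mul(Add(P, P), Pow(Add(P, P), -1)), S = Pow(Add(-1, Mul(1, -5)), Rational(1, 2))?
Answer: -29203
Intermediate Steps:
S = Mul(I, Pow(6, Rational(1, 2))) (S = Pow(Add(-1, -5), Rational(1, 2)) = Pow(-6, Rational(1, 2)) = Mul(I, Pow(6, Rational(1, 2))) ≈ Mul(2.4495, I))
Function('T')(P) = 1 (Function('T')(P) = Mul(Mul(2, P), Pow(Mul(2, P), -1)) = Mul(Mul(2, P), Mul(Rational(1, 2), Pow(P, -1))) = 1)
Add(Mul(Mul(14, Function('T')(S)), Mul(Add(-3, -1), 3)), Mul(-1, 29035)) = Add(Mul(Mul(14, 1), Mul(Add(-3, -1), 3)), Mul(-1, 29035)) = Add(Mul(14, Mul(-4, 3)), -29035) = Add(Mul(14, -12), -29035) = Add(-168, -29035) = -29203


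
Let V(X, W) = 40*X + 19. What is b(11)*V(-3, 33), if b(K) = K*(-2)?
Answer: 2222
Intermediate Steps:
V(X, W) = 19 + 40*X
b(K) = -2*K
b(11)*V(-3, 33) = (-2*11)*(19 + 40*(-3)) = -22*(19 - 120) = -22*(-101) = 2222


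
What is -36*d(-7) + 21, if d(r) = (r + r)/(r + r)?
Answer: -15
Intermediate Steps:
d(r) = 1 (d(r) = (2*r)/((2*r)) = (2*r)*(1/(2*r)) = 1)
-36*d(-7) + 21 = -36*1 + 21 = -36 + 21 = -15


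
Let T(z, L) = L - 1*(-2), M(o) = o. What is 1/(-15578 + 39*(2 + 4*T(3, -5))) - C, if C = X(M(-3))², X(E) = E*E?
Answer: -1293409/15968 ≈ -81.000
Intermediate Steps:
X(E) = E²
T(z, L) = 2 + L (T(z, L) = L + 2 = 2 + L)
C = 81 (C = ((-3)²)² = 9² = 81)
1/(-15578 + 39*(2 + 4*T(3, -5))) - C = 1/(-15578 + 39*(2 + 4*(2 - 5))) - 1*81 = 1/(-15578 + 39*(2 + 4*(-3))) - 81 = 1/(-15578 + 39*(2 - 12)) - 81 = 1/(-15578 + 39*(-10)) - 81 = 1/(-15578 - 390) - 81 = 1/(-15968) - 81 = -1/15968 - 81 = -1293409/15968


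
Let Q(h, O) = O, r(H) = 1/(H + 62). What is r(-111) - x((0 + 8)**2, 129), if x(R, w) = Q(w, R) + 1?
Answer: -3186/49 ≈ -65.020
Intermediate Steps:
r(H) = 1/(62 + H)
x(R, w) = 1 + R (x(R, w) = R + 1 = 1 + R)
r(-111) - x((0 + 8)**2, 129) = 1/(62 - 111) - (1 + (0 + 8)**2) = 1/(-49) - (1 + 8**2) = -1/49 - (1 + 64) = -1/49 - 1*65 = -1/49 - 65 = -3186/49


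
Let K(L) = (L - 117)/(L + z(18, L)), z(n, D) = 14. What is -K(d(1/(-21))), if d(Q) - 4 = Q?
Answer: 2374/377 ≈ 6.2971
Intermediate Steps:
d(Q) = 4 + Q
K(L) = (-117 + L)/(14 + L) (K(L) = (L - 117)/(L + 14) = (-117 + L)/(14 + L))
-K(d(1/(-21))) = -(-117 + (4 + 1/(-21)))/(14 + (4 + 1/(-21))) = -(-117 + (4 - 1/21))/(14 + (4 - 1/21)) = -(-117 + 83/21)/(14 + 83/21) = -(-2374)/(377/21*21) = -21*(-2374)/(377*21) = -1*(-2374/377) = 2374/377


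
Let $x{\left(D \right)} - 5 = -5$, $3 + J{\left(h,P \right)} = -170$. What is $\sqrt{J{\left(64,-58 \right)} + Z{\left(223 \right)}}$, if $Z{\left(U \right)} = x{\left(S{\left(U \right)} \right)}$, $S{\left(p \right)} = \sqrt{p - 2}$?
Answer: $i \sqrt{173} \approx 13.153 i$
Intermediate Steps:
$J{\left(h,P \right)} = -173$ ($J{\left(h,P \right)} = -3 - 170 = -173$)
$S{\left(p \right)} = \sqrt{-2 + p}$
$x{\left(D \right)} = 0$ ($x{\left(D \right)} = 5 - 5 = 0$)
$Z{\left(U \right)} = 0$
$\sqrt{J{\left(64,-58 \right)} + Z{\left(223 \right)}} = \sqrt{-173 + 0} = \sqrt{-173} = i \sqrt{173}$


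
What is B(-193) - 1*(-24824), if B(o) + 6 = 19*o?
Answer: 21151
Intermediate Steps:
B(o) = -6 + 19*o
B(-193) - 1*(-24824) = (-6 + 19*(-193)) - 1*(-24824) = (-6 - 3667) + 24824 = -3673 + 24824 = 21151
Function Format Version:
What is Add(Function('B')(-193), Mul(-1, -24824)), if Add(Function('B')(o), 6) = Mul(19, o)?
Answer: 21151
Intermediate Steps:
Function('B')(o) = Add(-6, Mul(19, o))
Add(Function('B')(-193), Mul(-1, -24824)) = Add(Add(-6, Mul(19, -193)), Mul(-1, -24824)) = Add(Add(-6, -3667), 24824) = Add(-3673, 24824) = 21151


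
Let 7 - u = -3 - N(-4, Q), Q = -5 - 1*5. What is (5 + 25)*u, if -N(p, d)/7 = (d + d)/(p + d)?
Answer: 0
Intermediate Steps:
Q = -10 (Q = -5 - 5 = -10)
N(p, d) = -14*d/(d + p) (N(p, d) = -7*(d + d)/(p + d) = -7*2*d/(d + p) = -14*d/(d + p))
u = 0 (u = 7 - (-3 - (-14)*(-10)/(-10 - 4)) = 7 - (-3 - (-14)*(-10)/(-14)) = 7 - (-3 - (-14)*(-10)*(-1)/14) = 7 - (-3 - 1*(-10)) = 7 - (-3 + 10) = 7 - 1*7 = 7 - 7 = 0)
(5 + 25)*u = (5 + 25)*0 = 30*0 = 0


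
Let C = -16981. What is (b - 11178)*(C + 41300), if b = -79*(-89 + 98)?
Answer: -289128591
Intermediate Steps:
b = -711 (b = -79*9 = -711)
(b - 11178)*(C + 41300) = (-711 - 11178)*(-16981 + 41300) = -11889*24319 = -289128591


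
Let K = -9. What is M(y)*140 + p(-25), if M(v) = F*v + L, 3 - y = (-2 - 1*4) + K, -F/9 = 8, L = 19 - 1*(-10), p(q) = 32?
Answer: -177348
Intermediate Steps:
L = 29 (L = 19 + 10 = 29)
F = -72 (F = -9*8 = -72)
y = 18 (y = 3 - ((-2 - 1*4) - 9) = 3 - ((-2 - 4) - 9) = 3 - (-6 - 9) = 3 - 1*(-15) = 3 + 15 = 18)
M(v) = 29 - 72*v (M(v) = -72*v + 29 = 29 - 72*v)
M(y)*140 + p(-25) = (29 - 72*18)*140 + 32 = (29 - 1296)*140 + 32 = -1267*140 + 32 = -177380 + 32 = -177348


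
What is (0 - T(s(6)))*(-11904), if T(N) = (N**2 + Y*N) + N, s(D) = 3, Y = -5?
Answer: -35712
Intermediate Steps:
T(N) = N**2 - 4*N (T(N) = (N**2 - 5*N) + N = N**2 - 4*N)
(0 - T(s(6)))*(-11904) = (0 - 3*(-4 + 3))*(-11904) = (0 - 3*(-1))*(-11904) = (0 - 1*(-3))*(-11904) = (0 + 3)*(-11904) = 3*(-11904) = -35712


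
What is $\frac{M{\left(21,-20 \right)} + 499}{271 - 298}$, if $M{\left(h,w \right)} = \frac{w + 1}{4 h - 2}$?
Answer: $- \frac{13633}{738} \approx -18.473$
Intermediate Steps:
$M{\left(h,w \right)} = \frac{1 + w}{-2 + 4 h}$
$\frac{M{\left(21,-20 \right)} + 499}{271 - 298} = \frac{\frac{1 - 20}{2 \left(-1 + 2 \cdot 21\right)} + 499}{271 - 298} = \frac{\frac{1}{2} \frac{1}{-1 + 42} \left(-19\right) + 499}{-27} = \left(\frac{1}{2} \cdot \frac{1}{41} \left(-19\right) + 499\right) \left(- \frac{1}{27}\right) = \left(- \frac{19}{82} + 499\right) \left(- \frac{1}{27}\right) = \frac{40899}{82} \left(- \frac{1}{27}\right) = - \frac{13633}{738}$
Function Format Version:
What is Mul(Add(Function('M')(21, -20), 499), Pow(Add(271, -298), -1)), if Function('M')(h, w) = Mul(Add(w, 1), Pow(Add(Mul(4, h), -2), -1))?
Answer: Rational(-13633, 738) ≈ -18.473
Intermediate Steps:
Function('M')(h, w) = Mul(Pow(Add(-2, Mul(4, h)), -1), Add(1, w)) (Function('M')(h, w) = Mul(Add(1, w), Pow(Add(-2, Mul(4, h)), -1)) = Mul(Pow(Add(-2, Mul(4, h)), -1), Add(1, w)))
Mul(Add(Function('M')(21, -20), 499), Pow(Add(271, -298), -1)) = Mul(Add(Mul(Rational(1, 2), Pow(Add(-1, Mul(2, 21)), -1), Add(1, -20)), 499), Pow(Add(271, -298), -1)) = Mul(Add(Mul(Rational(1, 2), Pow(Add(-1, 42), -1), -19), 499), Pow(-27, -1)) = Mul(Add(Mul(Rational(1, 2), Pow(41, -1), -19), 499), Rational(-1, 27)) = Mul(Add(Mul(Rational(1, 2), Rational(1, 41), -19), 499), Rational(-1, 27)) = Mul(Add(Rational(-19, 82), 499), Rational(-1, 27)) = Mul(Rational(40899, 82), Rational(-1, 27)) = Rational(-13633, 738)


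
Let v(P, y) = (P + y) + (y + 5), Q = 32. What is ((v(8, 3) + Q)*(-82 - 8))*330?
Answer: -1514700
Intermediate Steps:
v(P, y) = 5 + P + 2*y (v(P, y) = (P + y) + (5 + y) = 5 + P + 2*y)
((v(8, 3) + Q)*(-82 - 8))*330 = (((5 + 8 + 2*3) + 32)*(-82 - 8))*330 = (((5 + 8 + 6) + 32)*(-90))*330 = ((19 + 32)*(-90))*330 = (51*(-90))*330 = -4590*330 = -1514700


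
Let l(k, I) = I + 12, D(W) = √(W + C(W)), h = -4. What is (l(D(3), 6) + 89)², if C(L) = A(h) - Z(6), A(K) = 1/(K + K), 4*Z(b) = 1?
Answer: 11449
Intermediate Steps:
Z(b) = ¼ (Z(b) = (¼)*1 = ¼)
A(K) = 1/(2*K)
C(L) = -3/8 (C(L) = (½)/(-4) - 1*¼ = (½)*(-¼) - ¼ = -⅛ - ¼ = -3/8)
D(W) = √(-3/8 + W) (D(W) = √(W - 3/8) = √(-3/8 + W))
l(k, I) = 12 + I
(l(D(3), 6) + 89)² = ((12 + 6) + 89)² = (18 + 89)² = 107² = 11449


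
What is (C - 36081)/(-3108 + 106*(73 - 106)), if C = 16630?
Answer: 53/18 ≈ 2.9444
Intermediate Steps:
(C - 36081)/(-3108 + 106*(73 - 106)) = (16630 - 36081)/(-3108 + 106*(73 - 106)) = -19451/(-3108 + 106*(-33)) = -19451/(-3108 - 3498) = -19451/(-6606) = -19451*(-1/6606) = 53/18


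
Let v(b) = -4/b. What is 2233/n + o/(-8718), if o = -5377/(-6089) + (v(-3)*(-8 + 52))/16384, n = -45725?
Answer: -364902031675127/7456547079014400 ≈ -0.048937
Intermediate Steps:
o = 16585123/18705408 (o = -5377/(-6089) + ((-4/(-3))*(-8 + 52))/16384 = -5377*(-1/6089) + (-4*(-⅓)*44)*(1/16384) = 5377/6089 + ((4/3)*44)*(1/16384) = 5377/6089 + (176/3)*(1/16384) = 5377/6089 + 11/3072 = 16585123/18705408 ≈ 0.88665)
2233/n + o/(-8718) = 2233/(-45725) + (16585123/18705408)/(-8718) = 2233*(-1/45725) + (16585123/18705408)*(-1/8718) = -2233/45725 - 16585123/163073746944 = -364902031675127/7456547079014400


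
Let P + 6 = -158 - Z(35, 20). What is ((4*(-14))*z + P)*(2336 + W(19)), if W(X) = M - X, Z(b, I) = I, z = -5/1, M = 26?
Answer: 224928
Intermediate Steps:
z = -5 (z = -5*1 = -5)
W(X) = 26 - X
P = -184 (P = -6 + (-158 - 1*20) = -6 + (-158 - 20) = -6 - 178 = -184)
((4*(-14))*z + P)*(2336 + W(19)) = ((4*(-14))*(-5) - 184)*(2336 + (26 - 1*19)) = (-56*(-5) - 184)*(2336 + (26 - 19)) = (280 - 184)*(2336 + 7) = 96*2343 = 224928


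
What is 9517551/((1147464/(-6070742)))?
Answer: -9629766098807/191244 ≈ -5.0353e+7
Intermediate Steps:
9517551/((1147464/(-6070742))) = 9517551/((1147464*(-1/6070742))) = 9517551/(-573732/3035371) = 9517551*(-3035371/573732) = -9629766098807/191244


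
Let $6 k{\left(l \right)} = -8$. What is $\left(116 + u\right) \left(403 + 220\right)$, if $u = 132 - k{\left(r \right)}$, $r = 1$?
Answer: $\frac{466004}{3} \approx 1.5533 \cdot 10^{5}$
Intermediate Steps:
$k{\left(l \right)} = - \frac{4}{3}$ ($k{\left(l \right)} = \frac{1}{6} \left(-8\right) = - \frac{4}{3}$)
$u = \frac{400}{3}$ ($u = 132 - - \frac{4}{3} = 132 + \frac{4}{3} = \frac{400}{3} \approx 133.33$)
$\left(116 + u\right) \left(403 + 220\right) = \left(116 + \frac{400}{3}\right) \left(403 + 220\right) = \frac{748}{3} \cdot 623 = \frac{466004}{3}$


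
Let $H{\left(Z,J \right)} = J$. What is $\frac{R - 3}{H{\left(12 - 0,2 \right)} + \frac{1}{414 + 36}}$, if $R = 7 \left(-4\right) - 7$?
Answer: $- \frac{17100}{901} \approx -18.979$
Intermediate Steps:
$R = -35$ ($R = -28 - 7 = -35$)
$\frac{R - 3}{H{\left(12 - 0,2 \right)} + \frac{1}{414 + 36}} = \frac{-35 - 3}{2 + \frac{1}{414 + 36}} = - \frac{38}{2 + \frac{1}{450}} = - \frac{38}{\frac{901}{450}} = \left(-38\right) \frac{450}{901} = - \frac{17100}{901}$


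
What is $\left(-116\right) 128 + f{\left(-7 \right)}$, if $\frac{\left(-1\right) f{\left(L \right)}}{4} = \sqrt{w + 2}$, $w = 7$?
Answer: $-14860$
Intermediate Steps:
$f{\left(L \right)} = -12$ ($f{\left(L \right)} = - 4 \sqrt{7 + 2} = - 4 \sqrt{9} = \left(-4\right) 3 = -12$)
$\left(-116\right) 128 + f{\left(-7 \right)} = \left(-116\right) 128 - 12 = -14848 - 12 = -14860$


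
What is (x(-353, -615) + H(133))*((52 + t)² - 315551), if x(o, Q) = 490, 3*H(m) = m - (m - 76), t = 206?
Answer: -384933902/3 ≈ -1.2831e+8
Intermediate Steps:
H(m) = 76/3 (H(m) = (m - (m - 76))/3 = (m - (-76 + m))/3 = (m + (76 - m))/3 = (⅓)*76 = 76/3)
(x(-353, -615) + H(133))*((52 + t)² - 315551) = (490 + 76/3)*((52 + 206)² - 315551) = 1546*(258² - 315551)/3 = 1546*(66564 - 315551)/3 = (1546/3)*(-248987) = -384933902/3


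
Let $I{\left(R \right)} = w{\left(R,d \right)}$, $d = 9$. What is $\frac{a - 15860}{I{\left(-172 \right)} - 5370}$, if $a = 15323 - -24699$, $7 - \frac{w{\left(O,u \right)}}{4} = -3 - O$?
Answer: $- \frac{4027}{1003} \approx -4.015$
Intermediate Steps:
$w{\left(O,u \right)} = 40 + 4 O$ ($w{\left(O,u \right)} = 28 - 4 \left(-3 - O\right) = 28 + \left(12 + 4 O\right) = 40 + 4 O$)
$a = 40022$ ($a = 15323 + 24699 = 40022$)
$I{\left(R \right)} = 40 + 4 R$
$\frac{a - 15860}{I{\left(-172 \right)} - 5370} = \frac{40022 - 15860}{\left(40 + 4 \left(-172\right)\right) - 5370} = \frac{24162}{\left(40 - 688\right) - 5370} = \frac{24162}{-648 - 5370} = \frac{24162}{-6018} = 24162 \left(- \frac{1}{6018}\right) = - \frac{4027}{1003}$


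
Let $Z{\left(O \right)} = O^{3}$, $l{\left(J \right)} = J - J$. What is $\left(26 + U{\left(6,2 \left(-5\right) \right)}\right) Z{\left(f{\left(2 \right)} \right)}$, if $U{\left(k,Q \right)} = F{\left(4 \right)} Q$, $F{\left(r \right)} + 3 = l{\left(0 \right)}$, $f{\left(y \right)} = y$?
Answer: $448$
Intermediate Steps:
$l{\left(J \right)} = 0$
$F{\left(r \right)} = -3$ ($F{\left(r \right)} = -3 + 0 = -3$)
$U{\left(k,Q \right)} = - 3 Q$
$\left(26 + U{\left(6,2 \left(-5\right) \right)}\right) Z{\left(f{\left(2 \right)} \right)} = \left(26 - 3 \cdot 2 \left(-5\right)\right) 2^{3} = \left(26 - -30\right) 8 = \left(26 + 30\right) 8 = 56 \cdot 8 = 448$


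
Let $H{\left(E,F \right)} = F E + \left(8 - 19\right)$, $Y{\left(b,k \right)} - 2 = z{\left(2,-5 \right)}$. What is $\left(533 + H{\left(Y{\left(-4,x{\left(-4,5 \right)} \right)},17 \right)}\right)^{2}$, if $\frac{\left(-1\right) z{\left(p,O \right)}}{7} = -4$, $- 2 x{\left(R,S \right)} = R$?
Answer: $1065024$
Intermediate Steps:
$x{\left(R,S \right)} = - \frac{R}{2}$
$z{\left(p,O \right)} = 28$ ($z{\left(p,O \right)} = \left(-7\right) \left(-4\right) = 28$)
$Y{\left(b,k \right)} = 30$ ($Y{\left(b,k \right)} = 2 + 28 = 30$)
$H{\left(E,F \right)} = -11 + E F$ ($H{\left(E,F \right)} = E F - 11 = -11 + E F$)
$\left(533 + H{\left(Y{\left(-4,x{\left(-4,5 \right)} \right)},17 \right)}\right)^{2} = \left(533 + \left(-11 + 30 \cdot 17\right)\right)^{2} = \left(533 + \left(-11 + 510\right)\right)^{2} = \left(533 + 499\right)^{2} = 1032^{2} = 1065024$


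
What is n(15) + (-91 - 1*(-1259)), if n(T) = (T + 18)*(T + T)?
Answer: 2158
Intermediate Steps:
n(T) = 2*T*(18 + T) (n(T) = (18 + T)*(2*T) = 2*T*(18 + T))
n(15) + (-91 - 1*(-1259)) = 2*15*(18 + 15) + (-91 - 1*(-1259)) = 2*15*33 + (-91 + 1259) = 990 + 1168 = 2158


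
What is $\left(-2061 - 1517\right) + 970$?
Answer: $-2608$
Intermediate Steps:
$\left(-2061 - 1517\right) + 970 = -3578 + 970 = -2608$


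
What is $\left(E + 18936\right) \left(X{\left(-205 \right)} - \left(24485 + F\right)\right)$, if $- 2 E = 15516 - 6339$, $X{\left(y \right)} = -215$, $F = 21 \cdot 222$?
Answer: $-421271295$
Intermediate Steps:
$F = 4662$
$E = - \frac{9177}{2}$ ($E = - \frac{15516 - 6339}{2} = \left(- \frac{1}{2}\right) 9177 = - \frac{9177}{2} \approx -4588.5$)
$\left(E + 18936\right) \left(X{\left(-205 \right)} - \left(24485 + F\right)\right) = \left(- \frac{9177}{2} + 18936\right) \left(-215 - 29147\right) = \frac{28695 \left(-215 - 29147\right)}{2} = \frac{28695}{2} \left(-29362\right) = -421271295$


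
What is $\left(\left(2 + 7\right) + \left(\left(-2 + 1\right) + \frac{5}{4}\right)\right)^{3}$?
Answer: $\frac{50653}{64} \approx 791.45$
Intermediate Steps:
$\left(\left(2 + 7\right) + \left(\left(-2 + 1\right) + \frac{5}{4}\right)\right)^{3} = \left(9 + \left(-1 + 5 \cdot \frac{1}{4}\right)\right)^{3} = \left(9 + \left(-1 + \frac{5}{4}\right)\right)^{3} = \left(9 + \frac{1}{4}\right)^{3} = \left(\frac{37}{4}\right)^{3} = \frac{50653}{64}$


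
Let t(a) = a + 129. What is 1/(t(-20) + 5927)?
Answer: 1/6036 ≈ 0.00016567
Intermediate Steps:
t(a) = 129 + a
1/(t(-20) + 5927) = 1/((129 - 20) + 5927) = 1/(109 + 5927) = 1/6036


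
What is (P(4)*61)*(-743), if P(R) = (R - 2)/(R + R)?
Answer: -45323/4 ≈ -11331.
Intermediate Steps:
P(R) = (-2 + R)/(2*R) (P(R) = (-2 + R)/((2*R)) = (-2 + R)*(1/(2*R)) = (-2 + R)/(2*R))
(P(4)*61)*(-743) = (((1/2)*(-2 + 4)/4)*61)*(-743) = (((1/2)*(1/4)*2)*61)*(-743) = ((1/4)*61)*(-743) = (61/4)*(-743) = -45323/4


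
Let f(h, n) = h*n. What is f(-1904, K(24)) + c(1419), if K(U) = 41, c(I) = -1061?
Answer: -79125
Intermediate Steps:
f(-1904, K(24)) + c(1419) = -1904*41 - 1061 = -78064 - 1061 = -79125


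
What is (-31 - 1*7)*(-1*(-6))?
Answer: -228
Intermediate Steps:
(-31 - 1*7)*(-1*(-6)) = (-31 - 7)*6 = -38*6 = -228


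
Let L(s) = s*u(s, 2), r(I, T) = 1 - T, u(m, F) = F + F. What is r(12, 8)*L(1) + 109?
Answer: 81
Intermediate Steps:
u(m, F) = 2*F
L(s) = 4*s (L(s) = s*(2*2) = s*4 = 4*s)
r(12, 8)*L(1) + 109 = (1 - 1*8)*(4*1) + 109 = (1 - 8)*4 + 109 = -7*4 + 109 = -28 + 109 = 81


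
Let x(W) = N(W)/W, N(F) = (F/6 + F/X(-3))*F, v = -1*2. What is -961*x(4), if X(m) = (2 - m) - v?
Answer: -24986/21 ≈ -1189.8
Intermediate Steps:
v = -2
X(m) = 4 - m (X(m) = (2 - m) - 1*(-2) = (2 - m) + 2 = 4 - m)
N(F) = 13*F²/42 (N(F) = (F/6 + F/(4 - 1*(-3)))*F = (F*(⅙) + F/(4 + 3))*F = (F/6 + F/7)*F = (13*F/42)*F = 13*F²/42)
x(W) = 13*W/42 (x(W) = (13*W²/42)/W = 13*W/42)
-961*x(4) = -12493*4/42 = -961*26/21 = -24986/21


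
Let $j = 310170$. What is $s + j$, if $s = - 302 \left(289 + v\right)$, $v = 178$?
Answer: $169136$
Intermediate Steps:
$s = -141034$ ($s = - 302 \left(289 + 178\right) = \left(-302\right) 467 = -141034$)
$s + j = -141034 + 310170 = 169136$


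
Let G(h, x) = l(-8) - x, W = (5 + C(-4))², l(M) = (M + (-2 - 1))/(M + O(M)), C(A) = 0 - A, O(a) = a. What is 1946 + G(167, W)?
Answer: 29851/16 ≈ 1865.7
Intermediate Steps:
C(A) = -A
l(M) = (-3 + M)/(2*M) (l(M) = (M + (-2 - 1))/(M + M) = (M - 3)/((2*M)) = (-3 + M)*(1/(2*M)) = (-3 + M)/(2*M))
W = 81 (W = (5 - 1*(-4))² = (5 + 4)² = 9² = 81)
G(h, x) = 11/16 - x (G(h, x) = (½)*(-3 - 8)/(-8) - x = (½)*(-⅛)*(-11) - x = 11/16 - x)
1946 + G(167, W) = 1946 + (11/16 - 1*81) = 1946 + (11/16 - 81) = 1946 - 1285/16 = 29851/16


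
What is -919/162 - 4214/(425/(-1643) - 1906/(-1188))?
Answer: -667451322607/212759298 ≈ -3137.1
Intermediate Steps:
-919/162 - 4214/(425/(-1643) - 1906/(-1188)) = -919*1/162 - 4214/(425*(-1/1643) - 1906*(-1/1188)) = -919/162 - 4214/(-425/1643 + 953/594) = -919/162 - 4214/1313329/975942 = -919/162 - 4214*975942/1313329 = -919/162 - 4112619588/1313329 = -667451322607/212759298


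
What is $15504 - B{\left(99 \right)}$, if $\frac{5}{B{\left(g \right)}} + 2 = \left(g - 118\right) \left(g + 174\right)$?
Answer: $\frac{80450261}{5189} \approx 15504.0$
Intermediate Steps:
$B{\left(g \right)} = \frac{5}{-2 + \left(-118 + g\right) \left(174 + g\right)}$ ($B{\left(g \right)} = \frac{5}{-2 + \left(g - 118\right) \left(g + 174\right)} = \frac{5}{-2 + \left(-118 + g\right) \left(174 + g\right)}$)
$15504 - B{\left(99 \right)} = 15504 - \frac{5}{-20534 + 99^{2} + 56 \cdot 99} = 15504 - \frac{5}{-20534 + 9801 + 5544} = 15504 - \frac{5}{-5189} = 15504 - 5 \left(- \frac{1}{5189}\right) = 15504 - - \frac{5}{5189} = 15504 + \frac{5}{5189} = \frac{80450261}{5189}$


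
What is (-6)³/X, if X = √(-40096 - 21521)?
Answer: 72*I*√61617/20539 ≈ 0.87017*I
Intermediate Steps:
X = I*√61617 (X = √(-61617) = I*√61617 ≈ 248.23*I)
(-6)³/X = (-6)³/((I*√61617)) = -(-72)*I*√61617/20539 = 72*I*√61617/20539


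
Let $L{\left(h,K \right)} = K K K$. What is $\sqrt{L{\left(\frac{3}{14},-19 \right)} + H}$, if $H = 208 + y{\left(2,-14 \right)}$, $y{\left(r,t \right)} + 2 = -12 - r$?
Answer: $i \sqrt{6667} \approx 81.652 i$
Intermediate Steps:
$L{\left(h,K \right)} = K^{3}$ ($L{\left(h,K \right)} = K^{2} K = K^{3}$)
$y{\left(r,t \right)} = -14 - r$ ($y{\left(r,t \right)} = -2 - \left(12 + r\right) = -14 - r$)
$H = 192$ ($H = 208 - 16 = 192$)
$\sqrt{L{\left(\frac{3}{14},-19 \right)} + H} = \sqrt{\left(-19\right)^{3} + 192} = \sqrt{-6859 + 192} = \sqrt{-6667} = i \sqrt{6667}$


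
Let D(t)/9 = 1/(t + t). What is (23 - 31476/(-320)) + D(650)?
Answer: 631121/5200 ≈ 121.37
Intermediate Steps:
D(t) = 9/(2*t) (D(t) = 9/(t + t) = 9/((2*t)) = 9*(1/(2*t)) = 9/(2*t))
(23 - 31476/(-320)) + D(650) = (23 - 31476/(-320)) + (9/2)/650 = (23 - 31476*(-1)/320) + (9/2)*(1/650) = (23 - 258*(-61/160)) + 9/1300 = (23 + 7869/80) + 9/1300 = 9709/80 + 9/1300 = 631121/5200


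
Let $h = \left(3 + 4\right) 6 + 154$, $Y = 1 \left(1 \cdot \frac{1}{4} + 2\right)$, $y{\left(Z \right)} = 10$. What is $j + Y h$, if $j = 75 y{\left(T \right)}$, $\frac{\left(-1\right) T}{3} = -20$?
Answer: $1191$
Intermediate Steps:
$T = 60$ ($T = \left(-3\right) \left(-20\right) = 60$)
$Y = \frac{9}{4}$ ($Y = 1 \left(1 \cdot \frac{1}{4} + 2\right) = 1 \left(\frac{1}{4} + 2\right) = 1 \cdot \frac{9}{4} = \frac{9}{4} \approx 2.25$)
$h = 196$ ($h = 7 \cdot 6 + 154 = 42 + 154 = 196$)
$j = 750$ ($j = 75 \cdot 10 = 750$)
$j + Y h = 750 + \frac{9}{4} \cdot 196 = 750 + 441 = 1191$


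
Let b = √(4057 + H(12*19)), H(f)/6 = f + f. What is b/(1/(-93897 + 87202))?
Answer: -6695*√6793 ≈ -5.5180e+5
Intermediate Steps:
H(f) = 12*f (H(f) = 6*(f + f) = 6*(2*f) = 12*f)
b = √6793 (b = √(4057 + 12*(12*19)) = √(4057 + 12*228) = √(4057 + 2736) = √6793 ≈ 82.420)
b/(1/(-93897 + 87202)) = √6793/(1/(-93897 + 87202)) = √6793/(1/(-6695)) = √6793/(-1/6695) = √6793*(-6695) = -6695*√6793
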